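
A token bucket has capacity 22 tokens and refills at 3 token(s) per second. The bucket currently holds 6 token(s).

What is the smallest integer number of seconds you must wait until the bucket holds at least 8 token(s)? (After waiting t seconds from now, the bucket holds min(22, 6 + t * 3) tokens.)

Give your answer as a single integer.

Need 6 + t * 3 >= 8, so t >= 2/3.
Smallest integer t = ceil(2/3) = 1.

Answer: 1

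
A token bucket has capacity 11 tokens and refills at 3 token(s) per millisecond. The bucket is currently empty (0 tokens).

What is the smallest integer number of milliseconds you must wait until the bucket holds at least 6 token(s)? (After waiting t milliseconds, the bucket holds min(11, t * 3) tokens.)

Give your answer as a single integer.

Answer: 2

Derivation:
Need t * 3 >= 6, so t >= 6/3.
Smallest integer t = ceil(6/3) = 2.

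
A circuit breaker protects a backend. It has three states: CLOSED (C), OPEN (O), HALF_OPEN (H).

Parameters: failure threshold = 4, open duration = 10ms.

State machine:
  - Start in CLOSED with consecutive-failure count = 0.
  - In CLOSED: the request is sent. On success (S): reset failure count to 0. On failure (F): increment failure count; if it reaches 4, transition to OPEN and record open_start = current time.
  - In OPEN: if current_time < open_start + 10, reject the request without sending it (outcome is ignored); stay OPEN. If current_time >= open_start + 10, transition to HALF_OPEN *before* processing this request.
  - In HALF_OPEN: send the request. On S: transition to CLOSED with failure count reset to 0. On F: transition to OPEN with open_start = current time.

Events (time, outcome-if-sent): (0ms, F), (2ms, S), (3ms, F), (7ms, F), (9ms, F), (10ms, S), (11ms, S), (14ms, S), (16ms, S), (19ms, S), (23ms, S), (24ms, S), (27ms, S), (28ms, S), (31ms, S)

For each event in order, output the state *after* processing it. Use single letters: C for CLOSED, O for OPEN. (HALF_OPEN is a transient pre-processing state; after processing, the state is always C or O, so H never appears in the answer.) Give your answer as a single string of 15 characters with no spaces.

State after each event:
  event#1 t=0ms outcome=F: state=CLOSED
  event#2 t=2ms outcome=S: state=CLOSED
  event#3 t=3ms outcome=F: state=CLOSED
  event#4 t=7ms outcome=F: state=CLOSED
  event#5 t=9ms outcome=F: state=CLOSED
  event#6 t=10ms outcome=S: state=CLOSED
  event#7 t=11ms outcome=S: state=CLOSED
  event#8 t=14ms outcome=S: state=CLOSED
  event#9 t=16ms outcome=S: state=CLOSED
  event#10 t=19ms outcome=S: state=CLOSED
  event#11 t=23ms outcome=S: state=CLOSED
  event#12 t=24ms outcome=S: state=CLOSED
  event#13 t=27ms outcome=S: state=CLOSED
  event#14 t=28ms outcome=S: state=CLOSED
  event#15 t=31ms outcome=S: state=CLOSED

Answer: CCCCCCCCCCCCCCC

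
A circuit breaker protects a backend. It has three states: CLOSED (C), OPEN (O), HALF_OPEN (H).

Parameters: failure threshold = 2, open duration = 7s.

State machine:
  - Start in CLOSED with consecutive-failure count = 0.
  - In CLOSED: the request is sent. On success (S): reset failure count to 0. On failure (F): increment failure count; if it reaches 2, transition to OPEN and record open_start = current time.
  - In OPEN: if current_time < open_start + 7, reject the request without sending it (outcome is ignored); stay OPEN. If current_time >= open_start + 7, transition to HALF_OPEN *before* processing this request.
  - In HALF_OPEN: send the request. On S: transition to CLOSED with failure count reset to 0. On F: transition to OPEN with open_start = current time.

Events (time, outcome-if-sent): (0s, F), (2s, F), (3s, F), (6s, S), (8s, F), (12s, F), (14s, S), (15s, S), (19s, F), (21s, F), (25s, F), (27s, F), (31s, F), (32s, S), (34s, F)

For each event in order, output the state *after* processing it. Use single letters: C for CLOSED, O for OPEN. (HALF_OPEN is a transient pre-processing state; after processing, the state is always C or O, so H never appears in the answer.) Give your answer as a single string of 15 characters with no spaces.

State after each event:
  event#1 t=0s outcome=F: state=CLOSED
  event#2 t=2s outcome=F: state=OPEN
  event#3 t=3s outcome=F: state=OPEN
  event#4 t=6s outcome=S: state=OPEN
  event#5 t=8s outcome=F: state=OPEN
  event#6 t=12s outcome=F: state=OPEN
  event#7 t=14s outcome=S: state=OPEN
  event#8 t=15s outcome=S: state=OPEN
  event#9 t=19s outcome=F: state=OPEN
  event#10 t=21s outcome=F: state=OPEN
  event#11 t=25s outcome=F: state=OPEN
  event#12 t=27s outcome=F: state=OPEN
  event#13 t=31s outcome=F: state=OPEN
  event#14 t=32s outcome=S: state=OPEN
  event#15 t=34s outcome=F: state=OPEN

Answer: COOOOOOOOOOOOOO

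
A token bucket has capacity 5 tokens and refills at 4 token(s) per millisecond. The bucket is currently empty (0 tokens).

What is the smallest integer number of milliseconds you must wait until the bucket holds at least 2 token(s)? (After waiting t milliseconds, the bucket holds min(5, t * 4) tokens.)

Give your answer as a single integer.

Answer: 1

Derivation:
Need t * 4 >= 2, so t >= 2/4.
Smallest integer t = ceil(2/4) = 1.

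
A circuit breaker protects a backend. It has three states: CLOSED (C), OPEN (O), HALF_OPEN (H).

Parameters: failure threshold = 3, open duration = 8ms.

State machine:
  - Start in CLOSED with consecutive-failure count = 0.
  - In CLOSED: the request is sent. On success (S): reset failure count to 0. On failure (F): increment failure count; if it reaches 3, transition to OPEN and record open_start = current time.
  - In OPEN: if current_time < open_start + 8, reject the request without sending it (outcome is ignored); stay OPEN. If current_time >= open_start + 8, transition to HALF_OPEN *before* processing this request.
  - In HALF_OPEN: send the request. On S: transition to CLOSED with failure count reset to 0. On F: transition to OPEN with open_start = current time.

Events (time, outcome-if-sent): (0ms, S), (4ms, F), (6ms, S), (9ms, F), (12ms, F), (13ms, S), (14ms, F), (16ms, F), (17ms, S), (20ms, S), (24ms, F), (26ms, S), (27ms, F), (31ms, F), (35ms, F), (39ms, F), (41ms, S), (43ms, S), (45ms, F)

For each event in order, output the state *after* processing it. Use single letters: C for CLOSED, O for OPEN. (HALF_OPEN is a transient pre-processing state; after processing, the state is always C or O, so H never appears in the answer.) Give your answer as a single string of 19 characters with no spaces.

Answer: CCCCCCCCCCCCCCOOOCC

Derivation:
State after each event:
  event#1 t=0ms outcome=S: state=CLOSED
  event#2 t=4ms outcome=F: state=CLOSED
  event#3 t=6ms outcome=S: state=CLOSED
  event#4 t=9ms outcome=F: state=CLOSED
  event#5 t=12ms outcome=F: state=CLOSED
  event#6 t=13ms outcome=S: state=CLOSED
  event#7 t=14ms outcome=F: state=CLOSED
  event#8 t=16ms outcome=F: state=CLOSED
  event#9 t=17ms outcome=S: state=CLOSED
  event#10 t=20ms outcome=S: state=CLOSED
  event#11 t=24ms outcome=F: state=CLOSED
  event#12 t=26ms outcome=S: state=CLOSED
  event#13 t=27ms outcome=F: state=CLOSED
  event#14 t=31ms outcome=F: state=CLOSED
  event#15 t=35ms outcome=F: state=OPEN
  event#16 t=39ms outcome=F: state=OPEN
  event#17 t=41ms outcome=S: state=OPEN
  event#18 t=43ms outcome=S: state=CLOSED
  event#19 t=45ms outcome=F: state=CLOSED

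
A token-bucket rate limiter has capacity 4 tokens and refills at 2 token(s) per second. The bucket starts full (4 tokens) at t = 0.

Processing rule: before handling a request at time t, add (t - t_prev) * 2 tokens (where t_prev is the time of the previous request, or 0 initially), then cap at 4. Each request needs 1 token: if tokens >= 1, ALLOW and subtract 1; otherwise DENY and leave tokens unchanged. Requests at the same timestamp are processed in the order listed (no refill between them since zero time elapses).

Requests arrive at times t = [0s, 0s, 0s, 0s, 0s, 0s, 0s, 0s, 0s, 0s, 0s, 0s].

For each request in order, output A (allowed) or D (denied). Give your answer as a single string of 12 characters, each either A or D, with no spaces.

Answer: AAAADDDDDDDD

Derivation:
Simulating step by step:
  req#1 t=0s: ALLOW
  req#2 t=0s: ALLOW
  req#3 t=0s: ALLOW
  req#4 t=0s: ALLOW
  req#5 t=0s: DENY
  req#6 t=0s: DENY
  req#7 t=0s: DENY
  req#8 t=0s: DENY
  req#9 t=0s: DENY
  req#10 t=0s: DENY
  req#11 t=0s: DENY
  req#12 t=0s: DENY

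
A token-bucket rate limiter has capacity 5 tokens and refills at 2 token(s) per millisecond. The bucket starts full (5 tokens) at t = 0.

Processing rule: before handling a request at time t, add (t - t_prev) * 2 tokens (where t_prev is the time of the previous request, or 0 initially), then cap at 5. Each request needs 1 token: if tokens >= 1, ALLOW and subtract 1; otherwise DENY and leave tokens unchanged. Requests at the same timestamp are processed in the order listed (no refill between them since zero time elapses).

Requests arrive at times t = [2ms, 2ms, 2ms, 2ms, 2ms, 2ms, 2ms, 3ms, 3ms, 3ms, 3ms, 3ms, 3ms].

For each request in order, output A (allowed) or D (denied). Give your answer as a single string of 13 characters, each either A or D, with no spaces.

Answer: AAAAADDAADDDD

Derivation:
Simulating step by step:
  req#1 t=2ms: ALLOW
  req#2 t=2ms: ALLOW
  req#3 t=2ms: ALLOW
  req#4 t=2ms: ALLOW
  req#5 t=2ms: ALLOW
  req#6 t=2ms: DENY
  req#7 t=2ms: DENY
  req#8 t=3ms: ALLOW
  req#9 t=3ms: ALLOW
  req#10 t=3ms: DENY
  req#11 t=3ms: DENY
  req#12 t=3ms: DENY
  req#13 t=3ms: DENY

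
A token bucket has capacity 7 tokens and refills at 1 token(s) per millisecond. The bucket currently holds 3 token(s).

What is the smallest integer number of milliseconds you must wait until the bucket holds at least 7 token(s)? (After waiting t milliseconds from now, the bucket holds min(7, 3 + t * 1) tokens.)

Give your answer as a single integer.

Answer: 4

Derivation:
Need 3 + t * 1 >= 7, so t >= 4/1.
Smallest integer t = ceil(4/1) = 4.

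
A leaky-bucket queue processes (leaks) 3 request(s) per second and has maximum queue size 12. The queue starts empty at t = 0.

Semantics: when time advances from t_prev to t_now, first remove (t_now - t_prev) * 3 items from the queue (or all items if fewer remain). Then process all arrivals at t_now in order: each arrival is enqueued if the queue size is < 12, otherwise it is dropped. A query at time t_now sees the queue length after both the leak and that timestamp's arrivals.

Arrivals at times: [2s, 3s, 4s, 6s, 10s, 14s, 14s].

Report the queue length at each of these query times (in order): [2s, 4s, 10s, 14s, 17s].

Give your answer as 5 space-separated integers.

Queue lengths at query times:
  query t=2s: backlog = 1
  query t=4s: backlog = 1
  query t=10s: backlog = 1
  query t=14s: backlog = 2
  query t=17s: backlog = 0

Answer: 1 1 1 2 0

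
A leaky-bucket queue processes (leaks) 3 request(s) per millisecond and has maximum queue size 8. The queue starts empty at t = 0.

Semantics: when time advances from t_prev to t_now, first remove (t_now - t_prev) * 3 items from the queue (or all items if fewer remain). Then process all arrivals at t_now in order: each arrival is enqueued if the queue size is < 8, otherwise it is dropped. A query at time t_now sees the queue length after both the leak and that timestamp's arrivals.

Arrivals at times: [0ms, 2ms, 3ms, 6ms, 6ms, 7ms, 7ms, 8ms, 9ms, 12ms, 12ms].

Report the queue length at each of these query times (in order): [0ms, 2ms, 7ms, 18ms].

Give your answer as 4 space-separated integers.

Queue lengths at query times:
  query t=0ms: backlog = 1
  query t=2ms: backlog = 1
  query t=7ms: backlog = 2
  query t=18ms: backlog = 0

Answer: 1 1 2 0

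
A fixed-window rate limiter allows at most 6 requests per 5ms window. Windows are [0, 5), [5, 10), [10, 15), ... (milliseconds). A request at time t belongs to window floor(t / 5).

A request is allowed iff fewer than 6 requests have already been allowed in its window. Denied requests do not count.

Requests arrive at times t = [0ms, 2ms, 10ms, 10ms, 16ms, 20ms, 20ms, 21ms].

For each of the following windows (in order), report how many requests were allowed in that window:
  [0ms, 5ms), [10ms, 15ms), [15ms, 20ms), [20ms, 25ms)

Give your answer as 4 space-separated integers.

Processing requests:
  req#1 t=0ms (window 0): ALLOW
  req#2 t=2ms (window 0): ALLOW
  req#3 t=10ms (window 2): ALLOW
  req#4 t=10ms (window 2): ALLOW
  req#5 t=16ms (window 3): ALLOW
  req#6 t=20ms (window 4): ALLOW
  req#7 t=20ms (window 4): ALLOW
  req#8 t=21ms (window 4): ALLOW

Allowed counts by window: 2 2 1 3

Answer: 2 2 1 3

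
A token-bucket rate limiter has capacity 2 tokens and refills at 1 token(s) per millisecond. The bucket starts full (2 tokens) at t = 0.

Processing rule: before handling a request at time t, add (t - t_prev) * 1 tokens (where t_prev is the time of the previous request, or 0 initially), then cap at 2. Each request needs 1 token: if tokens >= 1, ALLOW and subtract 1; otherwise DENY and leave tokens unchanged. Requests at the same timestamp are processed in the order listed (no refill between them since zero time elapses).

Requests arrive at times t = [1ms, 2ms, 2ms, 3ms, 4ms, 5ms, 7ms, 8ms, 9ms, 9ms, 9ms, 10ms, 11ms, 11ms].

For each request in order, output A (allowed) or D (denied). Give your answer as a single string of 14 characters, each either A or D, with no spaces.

Simulating step by step:
  req#1 t=1ms: ALLOW
  req#2 t=2ms: ALLOW
  req#3 t=2ms: ALLOW
  req#4 t=3ms: ALLOW
  req#5 t=4ms: ALLOW
  req#6 t=5ms: ALLOW
  req#7 t=7ms: ALLOW
  req#8 t=8ms: ALLOW
  req#9 t=9ms: ALLOW
  req#10 t=9ms: ALLOW
  req#11 t=9ms: DENY
  req#12 t=10ms: ALLOW
  req#13 t=11ms: ALLOW
  req#14 t=11ms: DENY

Answer: AAAAAAAAAADAAD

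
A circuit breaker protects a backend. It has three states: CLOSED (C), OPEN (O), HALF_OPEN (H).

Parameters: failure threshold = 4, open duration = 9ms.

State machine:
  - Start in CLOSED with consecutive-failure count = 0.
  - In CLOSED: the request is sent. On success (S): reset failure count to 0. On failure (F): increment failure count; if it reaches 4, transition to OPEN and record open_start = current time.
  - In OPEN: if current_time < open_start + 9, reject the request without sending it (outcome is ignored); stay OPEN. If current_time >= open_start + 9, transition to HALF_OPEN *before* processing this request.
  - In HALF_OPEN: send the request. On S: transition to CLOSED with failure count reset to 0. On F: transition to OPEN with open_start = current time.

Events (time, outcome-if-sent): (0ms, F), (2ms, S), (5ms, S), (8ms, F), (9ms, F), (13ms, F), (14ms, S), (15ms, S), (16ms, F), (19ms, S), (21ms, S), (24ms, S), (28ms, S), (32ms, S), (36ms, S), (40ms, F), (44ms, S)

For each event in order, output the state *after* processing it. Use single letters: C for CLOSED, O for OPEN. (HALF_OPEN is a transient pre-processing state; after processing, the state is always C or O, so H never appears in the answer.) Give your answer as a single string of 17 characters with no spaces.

State after each event:
  event#1 t=0ms outcome=F: state=CLOSED
  event#2 t=2ms outcome=S: state=CLOSED
  event#3 t=5ms outcome=S: state=CLOSED
  event#4 t=8ms outcome=F: state=CLOSED
  event#5 t=9ms outcome=F: state=CLOSED
  event#6 t=13ms outcome=F: state=CLOSED
  event#7 t=14ms outcome=S: state=CLOSED
  event#8 t=15ms outcome=S: state=CLOSED
  event#9 t=16ms outcome=F: state=CLOSED
  event#10 t=19ms outcome=S: state=CLOSED
  event#11 t=21ms outcome=S: state=CLOSED
  event#12 t=24ms outcome=S: state=CLOSED
  event#13 t=28ms outcome=S: state=CLOSED
  event#14 t=32ms outcome=S: state=CLOSED
  event#15 t=36ms outcome=S: state=CLOSED
  event#16 t=40ms outcome=F: state=CLOSED
  event#17 t=44ms outcome=S: state=CLOSED

Answer: CCCCCCCCCCCCCCCCC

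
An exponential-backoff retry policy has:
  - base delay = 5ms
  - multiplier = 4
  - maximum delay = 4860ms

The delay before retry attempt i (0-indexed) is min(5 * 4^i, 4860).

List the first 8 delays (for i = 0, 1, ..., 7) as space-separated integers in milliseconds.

Computing each delay:
  i=0: min(5*4^0, 4860) = 5
  i=1: min(5*4^1, 4860) = 20
  i=2: min(5*4^2, 4860) = 80
  i=3: min(5*4^3, 4860) = 320
  i=4: min(5*4^4, 4860) = 1280
  i=5: min(5*4^5, 4860) = 4860
  i=6: min(5*4^6, 4860) = 4860
  i=7: min(5*4^7, 4860) = 4860

Answer: 5 20 80 320 1280 4860 4860 4860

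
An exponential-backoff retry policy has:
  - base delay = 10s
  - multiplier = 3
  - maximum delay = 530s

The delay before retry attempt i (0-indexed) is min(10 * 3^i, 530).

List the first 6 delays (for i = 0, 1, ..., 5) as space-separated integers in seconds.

Computing each delay:
  i=0: min(10*3^0, 530) = 10
  i=1: min(10*3^1, 530) = 30
  i=2: min(10*3^2, 530) = 90
  i=3: min(10*3^3, 530) = 270
  i=4: min(10*3^4, 530) = 530
  i=5: min(10*3^5, 530) = 530

Answer: 10 30 90 270 530 530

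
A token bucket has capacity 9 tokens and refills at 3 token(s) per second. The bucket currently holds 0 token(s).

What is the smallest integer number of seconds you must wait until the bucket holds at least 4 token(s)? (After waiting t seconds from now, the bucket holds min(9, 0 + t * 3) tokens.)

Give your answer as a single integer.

Need 0 + t * 3 >= 4, so t >= 4/3.
Smallest integer t = ceil(4/3) = 2.

Answer: 2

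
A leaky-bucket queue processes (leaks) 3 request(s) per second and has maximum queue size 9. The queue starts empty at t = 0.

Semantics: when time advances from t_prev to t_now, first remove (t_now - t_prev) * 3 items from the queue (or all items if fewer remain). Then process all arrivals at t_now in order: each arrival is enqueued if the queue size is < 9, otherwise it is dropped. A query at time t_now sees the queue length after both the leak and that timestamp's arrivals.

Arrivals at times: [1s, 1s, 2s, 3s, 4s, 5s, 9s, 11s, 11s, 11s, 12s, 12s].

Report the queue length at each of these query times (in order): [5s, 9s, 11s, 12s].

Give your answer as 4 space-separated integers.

Answer: 1 1 3 2

Derivation:
Queue lengths at query times:
  query t=5s: backlog = 1
  query t=9s: backlog = 1
  query t=11s: backlog = 3
  query t=12s: backlog = 2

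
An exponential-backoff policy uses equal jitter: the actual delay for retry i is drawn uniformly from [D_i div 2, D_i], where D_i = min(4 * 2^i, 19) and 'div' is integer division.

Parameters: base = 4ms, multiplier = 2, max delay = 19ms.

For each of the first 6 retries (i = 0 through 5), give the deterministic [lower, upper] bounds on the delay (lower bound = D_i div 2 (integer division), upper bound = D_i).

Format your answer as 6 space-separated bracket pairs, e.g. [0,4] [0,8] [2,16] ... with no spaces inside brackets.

Answer: [2,4] [4,8] [8,16] [9,19] [9,19] [9,19]

Derivation:
Computing bounds per retry:
  i=0: D_i=min(4*2^0,19)=4, bounds=[2,4]
  i=1: D_i=min(4*2^1,19)=8, bounds=[4,8]
  i=2: D_i=min(4*2^2,19)=16, bounds=[8,16]
  i=3: D_i=min(4*2^3,19)=19, bounds=[9,19]
  i=4: D_i=min(4*2^4,19)=19, bounds=[9,19]
  i=5: D_i=min(4*2^5,19)=19, bounds=[9,19]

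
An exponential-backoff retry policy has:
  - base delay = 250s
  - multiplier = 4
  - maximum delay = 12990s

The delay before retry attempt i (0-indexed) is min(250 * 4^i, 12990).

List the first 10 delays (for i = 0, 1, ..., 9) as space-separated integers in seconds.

Answer: 250 1000 4000 12990 12990 12990 12990 12990 12990 12990

Derivation:
Computing each delay:
  i=0: min(250*4^0, 12990) = 250
  i=1: min(250*4^1, 12990) = 1000
  i=2: min(250*4^2, 12990) = 4000
  i=3: min(250*4^3, 12990) = 12990
  i=4: min(250*4^4, 12990) = 12990
  i=5: min(250*4^5, 12990) = 12990
  i=6: min(250*4^6, 12990) = 12990
  i=7: min(250*4^7, 12990) = 12990
  i=8: min(250*4^8, 12990) = 12990
  i=9: min(250*4^9, 12990) = 12990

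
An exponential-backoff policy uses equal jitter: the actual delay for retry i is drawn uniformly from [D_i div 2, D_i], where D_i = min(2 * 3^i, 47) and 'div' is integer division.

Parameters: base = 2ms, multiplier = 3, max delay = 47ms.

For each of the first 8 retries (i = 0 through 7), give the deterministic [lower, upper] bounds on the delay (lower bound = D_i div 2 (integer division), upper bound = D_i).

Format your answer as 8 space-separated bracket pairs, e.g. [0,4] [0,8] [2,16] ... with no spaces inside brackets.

Computing bounds per retry:
  i=0: D_i=min(2*3^0,47)=2, bounds=[1,2]
  i=1: D_i=min(2*3^1,47)=6, bounds=[3,6]
  i=2: D_i=min(2*3^2,47)=18, bounds=[9,18]
  i=3: D_i=min(2*3^3,47)=47, bounds=[23,47]
  i=4: D_i=min(2*3^4,47)=47, bounds=[23,47]
  i=5: D_i=min(2*3^5,47)=47, bounds=[23,47]
  i=6: D_i=min(2*3^6,47)=47, bounds=[23,47]
  i=7: D_i=min(2*3^7,47)=47, bounds=[23,47]

Answer: [1,2] [3,6] [9,18] [23,47] [23,47] [23,47] [23,47] [23,47]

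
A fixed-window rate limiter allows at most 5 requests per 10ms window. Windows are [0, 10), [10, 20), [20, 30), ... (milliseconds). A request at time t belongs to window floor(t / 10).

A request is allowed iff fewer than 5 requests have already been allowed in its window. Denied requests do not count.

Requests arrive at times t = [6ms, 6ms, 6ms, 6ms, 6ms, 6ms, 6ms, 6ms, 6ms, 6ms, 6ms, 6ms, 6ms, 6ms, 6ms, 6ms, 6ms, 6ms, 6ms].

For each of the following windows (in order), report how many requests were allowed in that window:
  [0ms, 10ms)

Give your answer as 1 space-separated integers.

Processing requests:
  req#1 t=6ms (window 0): ALLOW
  req#2 t=6ms (window 0): ALLOW
  req#3 t=6ms (window 0): ALLOW
  req#4 t=6ms (window 0): ALLOW
  req#5 t=6ms (window 0): ALLOW
  req#6 t=6ms (window 0): DENY
  req#7 t=6ms (window 0): DENY
  req#8 t=6ms (window 0): DENY
  req#9 t=6ms (window 0): DENY
  req#10 t=6ms (window 0): DENY
  req#11 t=6ms (window 0): DENY
  req#12 t=6ms (window 0): DENY
  req#13 t=6ms (window 0): DENY
  req#14 t=6ms (window 0): DENY
  req#15 t=6ms (window 0): DENY
  req#16 t=6ms (window 0): DENY
  req#17 t=6ms (window 0): DENY
  req#18 t=6ms (window 0): DENY
  req#19 t=6ms (window 0): DENY

Allowed counts by window: 5

Answer: 5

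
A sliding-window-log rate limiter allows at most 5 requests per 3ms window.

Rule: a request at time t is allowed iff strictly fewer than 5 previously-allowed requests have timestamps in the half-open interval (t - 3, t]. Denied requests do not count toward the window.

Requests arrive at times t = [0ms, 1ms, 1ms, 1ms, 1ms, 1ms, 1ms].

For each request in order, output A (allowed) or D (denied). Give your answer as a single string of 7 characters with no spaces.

Answer: AAAAADD

Derivation:
Tracking allowed requests in the window:
  req#1 t=0ms: ALLOW
  req#2 t=1ms: ALLOW
  req#3 t=1ms: ALLOW
  req#4 t=1ms: ALLOW
  req#5 t=1ms: ALLOW
  req#6 t=1ms: DENY
  req#7 t=1ms: DENY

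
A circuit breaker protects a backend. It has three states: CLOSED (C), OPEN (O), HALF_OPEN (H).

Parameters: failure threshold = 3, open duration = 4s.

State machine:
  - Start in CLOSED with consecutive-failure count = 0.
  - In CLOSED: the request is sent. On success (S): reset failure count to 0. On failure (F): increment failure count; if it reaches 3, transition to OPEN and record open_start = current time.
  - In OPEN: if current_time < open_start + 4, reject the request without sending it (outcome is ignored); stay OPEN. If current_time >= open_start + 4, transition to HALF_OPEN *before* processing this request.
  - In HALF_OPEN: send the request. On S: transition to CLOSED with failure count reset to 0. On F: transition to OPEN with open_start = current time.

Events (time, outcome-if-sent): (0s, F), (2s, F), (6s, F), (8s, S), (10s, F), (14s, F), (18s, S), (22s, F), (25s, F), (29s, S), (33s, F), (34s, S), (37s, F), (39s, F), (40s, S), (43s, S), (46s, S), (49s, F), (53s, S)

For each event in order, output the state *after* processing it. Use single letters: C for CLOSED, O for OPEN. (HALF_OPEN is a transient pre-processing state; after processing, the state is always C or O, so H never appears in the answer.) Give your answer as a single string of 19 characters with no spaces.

State after each event:
  event#1 t=0s outcome=F: state=CLOSED
  event#2 t=2s outcome=F: state=CLOSED
  event#3 t=6s outcome=F: state=OPEN
  event#4 t=8s outcome=S: state=OPEN
  event#5 t=10s outcome=F: state=OPEN
  event#6 t=14s outcome=F: state=OPEN
  event#7 t=18s outcome=S: state=CLOSED
  event#8 t=22s outcome=F: state=CLOSED
  event#9 t=25s outcome=F: state=CLOSED
  event#10 t=29s outcome=S: state=CLOSED
  event#11 t=33s outcome=F: state=CLOSED
  event#12 t=34s outcome=S: state=CLOSED
  event#13 t=37s outcome=F: state=CLOSED
  event#14 t=39s outcome=F: state=CLOSED
  event#15 t=40s outcome=S: state=CLOSED
  event#16 t=43s outcome=S: state=CLOSED
  event#17 t=46s outcome=S: state=CLOSED
  event#18 t=49s outcome=F: state=CLOSED
  event#19 t=53s outcome=S: state=CLOSED

Answer: CCOOOOCCCCCCCCCCCCC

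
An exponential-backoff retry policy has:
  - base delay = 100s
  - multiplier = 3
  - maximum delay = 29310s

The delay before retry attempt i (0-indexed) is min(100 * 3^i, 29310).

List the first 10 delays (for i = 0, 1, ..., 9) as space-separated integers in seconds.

Computing each delay:
  i=0: min(100*3^0, 29310) = 100
  i=1: min(100*3^1, 29310) = 300
  i=2: min(100*3^2, 29310) = 900
  i=3: min(100*3^3, 29310) = 2700
  i=4: min(100*3^4, 29310) = 8100
  i=5: min(100*3^5, 29310) = 24300
  i=6: min(100*3^6, 29310) = 29310
  i=7: min(100*3^7, 29310) = 29310
  i=8: min(100*3^8, 29310) = 29310
  i=9: min(100*3^9, 29310) = 29310

Answer: 100 300 900 2700 8100 24300 29310 29310 29310 29310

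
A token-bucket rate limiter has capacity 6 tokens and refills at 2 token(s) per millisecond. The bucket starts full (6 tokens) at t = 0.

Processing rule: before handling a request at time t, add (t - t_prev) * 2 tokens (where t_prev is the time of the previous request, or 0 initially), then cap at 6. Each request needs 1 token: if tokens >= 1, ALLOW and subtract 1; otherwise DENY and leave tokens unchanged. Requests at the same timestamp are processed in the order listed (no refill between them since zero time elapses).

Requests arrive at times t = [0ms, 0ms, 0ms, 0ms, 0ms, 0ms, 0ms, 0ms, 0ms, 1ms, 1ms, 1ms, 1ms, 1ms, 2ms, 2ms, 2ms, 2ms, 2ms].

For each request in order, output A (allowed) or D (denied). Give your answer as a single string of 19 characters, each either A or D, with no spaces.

Answer: AAAAAADDDAADDDAADDD

Derivation:
Simulating step by step:
  req#1 t=0ms: ALLOW
  req#2 t=0ms: ALLOW
  req#3 t=0ms: ALLOW
  req#4 t=0ms: ALLOW
  req#5 t=0ms: ALLOW
  req#6 t=0ms: ALLOW
  req#7 t=0ms: DENY
  req#8 t=0ms: DENY
  req#9 t=0ms: DENY
  req#10 t=1ms: ALLOW
  req#11 t=1ms: ALLOW
  req#12 t=1ms: DENY
  req#13 t=1ms: DENY
  req#14 t=1ms: DENY
  req#15 t=2ms: ALLOW
  req#16 t=2ms: ALLOW
  req#17 t=2ms: DENY
  req#18 t=2ms: DENY
  req#19 t=2ms: DENY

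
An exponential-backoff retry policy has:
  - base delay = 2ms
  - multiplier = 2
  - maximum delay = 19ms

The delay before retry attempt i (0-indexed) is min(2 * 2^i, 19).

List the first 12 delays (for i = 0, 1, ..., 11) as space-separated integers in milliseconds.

Computing each delay:
  i=0: min(2*2^0, 19) = 2
  i=1: min(2*2^1, 19) = 4
  i=2: min(2*2^2, 19) = 8
  i=3: min(2*2^3, 19) = 16
  i=4: min(2*2^4, 19) = 19
  i=5: min(2*2^5, 19) = 19
  i=6: min(2*2^6, 19) = 19
  i=7: min(2*2^7, 19) = 19
  i=8: min(2*2^8, 19) = 19
  i=9: min(2*2^9, 19) = 19
  i=10: min(2*2^10, 19) = 19
  i=11: min(2*2^11, 19) = 19

Answer: 2 4 8 16 19 19 19 19 19 19 19 19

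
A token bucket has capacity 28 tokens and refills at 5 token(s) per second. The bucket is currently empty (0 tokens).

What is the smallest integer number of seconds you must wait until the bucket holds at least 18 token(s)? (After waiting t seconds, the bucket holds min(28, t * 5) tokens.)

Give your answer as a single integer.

Answer: 4

Derivation:
Need t * 5 >= 18, so t >= 18/5.
Smallest integer t = ceil(18/5) = 4.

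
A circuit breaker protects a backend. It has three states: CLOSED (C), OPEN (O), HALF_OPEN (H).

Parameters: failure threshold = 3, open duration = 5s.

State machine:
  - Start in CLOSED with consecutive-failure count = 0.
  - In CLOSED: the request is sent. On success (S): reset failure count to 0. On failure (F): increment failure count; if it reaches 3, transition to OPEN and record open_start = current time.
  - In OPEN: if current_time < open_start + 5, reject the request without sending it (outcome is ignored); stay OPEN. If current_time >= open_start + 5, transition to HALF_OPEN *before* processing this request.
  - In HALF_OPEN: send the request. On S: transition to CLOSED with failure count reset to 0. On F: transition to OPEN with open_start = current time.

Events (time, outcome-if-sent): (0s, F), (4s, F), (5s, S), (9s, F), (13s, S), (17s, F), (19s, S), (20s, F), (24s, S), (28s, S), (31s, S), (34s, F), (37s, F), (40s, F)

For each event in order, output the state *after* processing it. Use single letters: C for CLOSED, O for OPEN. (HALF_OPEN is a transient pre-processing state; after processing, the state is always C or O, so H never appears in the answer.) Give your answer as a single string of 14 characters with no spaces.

Answer: CCCCCCCCCCCCCO

Derivation:
State after each event:
  event#1 t=0s outcome=F: state=CLOSED
  event#2 t=4s outcome=F: state=CLOSED
  event#3 t=5s outcome=S: state=CLOSED
  event#4 t=9s outcome=F: state=CLOSED
  event#5 t=13s outcome=S: state=CLOSED
  event#6 t=17s outcome=F: state=CLOSED
  event#7 t=19s outcome=S: state=CLOSED
  event#8 t=20s outcome=F: state=CLOSED
  event#9 t=24s outcome=S: state=CLOSED
  event#10 t=28s outcome=S: state=CLOSED
  event#11 t=31s outcome=S: state=CLOSED
  event#12 t=34s outcome=F: state=CLOSED
  event#13 t=37s outcome=F: state=CLOSED
  event#14 t=40s outcome=F: state=OPEN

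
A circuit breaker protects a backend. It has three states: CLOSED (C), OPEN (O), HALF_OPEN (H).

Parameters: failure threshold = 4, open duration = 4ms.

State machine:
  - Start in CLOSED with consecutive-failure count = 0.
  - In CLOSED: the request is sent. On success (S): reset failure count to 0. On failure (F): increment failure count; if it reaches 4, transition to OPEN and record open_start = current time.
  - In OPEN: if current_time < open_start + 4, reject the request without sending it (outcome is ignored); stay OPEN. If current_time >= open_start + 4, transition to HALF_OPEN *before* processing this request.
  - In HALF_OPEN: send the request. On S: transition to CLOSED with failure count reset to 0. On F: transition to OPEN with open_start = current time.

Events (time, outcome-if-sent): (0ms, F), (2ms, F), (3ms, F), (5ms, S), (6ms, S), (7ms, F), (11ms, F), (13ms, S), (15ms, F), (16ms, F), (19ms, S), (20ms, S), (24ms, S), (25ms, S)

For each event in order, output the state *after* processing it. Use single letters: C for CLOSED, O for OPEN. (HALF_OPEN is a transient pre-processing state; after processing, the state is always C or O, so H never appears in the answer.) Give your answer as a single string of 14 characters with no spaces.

Answer: CCCCCCCCCCCCCC

Derivation:
State after each event:
  event#1 t=0ms outcome=F: state=CLOSED
  event#2 t=2ms outcome=F: state=CLOSED
  event#3 t=3ms outcome=F: state=CLOSED
  event#4 t=5ms outcome=S: state=CLOSED
  event#5 t=6ms outcome=S: state=CLOSED
  event#6 t=7ms outcome=F: state=CLOSED
  event#7 t=11ms outcome=F: state=CLOSED
  event#8 t=13ms outcome=S: state=CLOSED
  event#9 t=15ms outcome=F: state=CLOSED
  event#10 t=16ms outcome=F: state=CLOSED
  event#11 t=19ms outcome=S: state=CLOSED
  event#12 t=20ms outcome=S: state=CLOSED
  event#13 t=24ms outcome=S: state=CLOSED
  event#14 t=25ms outcome=S: state=CLOSED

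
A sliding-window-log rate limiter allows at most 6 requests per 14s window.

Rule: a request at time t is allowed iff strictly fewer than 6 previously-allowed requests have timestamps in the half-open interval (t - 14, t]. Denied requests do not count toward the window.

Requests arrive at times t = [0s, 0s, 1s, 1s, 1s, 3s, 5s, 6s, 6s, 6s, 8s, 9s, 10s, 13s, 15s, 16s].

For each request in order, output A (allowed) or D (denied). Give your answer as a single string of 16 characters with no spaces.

Tracking allowed requests in the window:
  req#1 t=0s: ALLOW
  req#2 t=0s: ALLOW
  req#3 t=1s: ALLOW
  req#4 t=1s: ALLOW
  req#5 t=1s: ALLOW
  req#6 t=3s: ALLOW
  req#7 t=5s: DENY
  req#8 t=6s: DENY
  req#9 t=6s: DENY
  req#10 t=6s: DENY
  req#11 t=8s: DENY
  req#12 t=9s: DENY
  req#13 t=10s: DENY
  req#14 t=13s: DENY
  req#15 t=15s: ALLOW
  req#16 t=16s: ALLOW

Answer: AAAAAADDDDDDDDAA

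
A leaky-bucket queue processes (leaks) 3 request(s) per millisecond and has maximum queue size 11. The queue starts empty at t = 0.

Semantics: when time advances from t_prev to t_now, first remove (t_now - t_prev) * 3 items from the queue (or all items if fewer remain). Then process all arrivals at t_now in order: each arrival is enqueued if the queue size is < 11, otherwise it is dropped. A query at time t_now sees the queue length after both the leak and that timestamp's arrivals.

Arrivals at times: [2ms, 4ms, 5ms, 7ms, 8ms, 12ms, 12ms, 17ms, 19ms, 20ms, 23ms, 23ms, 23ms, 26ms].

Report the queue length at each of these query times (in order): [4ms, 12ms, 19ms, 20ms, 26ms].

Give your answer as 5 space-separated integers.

Answer: 1 2 1 1 1

Derivation:
Queue lengths at query times:
  query t=4ms: backlog = 1
  query t=12ms: backlog = 2
  query t=19ms: backlog = 1
  query t=20ms: backlog = 1
  query t=26ms: backlog = 1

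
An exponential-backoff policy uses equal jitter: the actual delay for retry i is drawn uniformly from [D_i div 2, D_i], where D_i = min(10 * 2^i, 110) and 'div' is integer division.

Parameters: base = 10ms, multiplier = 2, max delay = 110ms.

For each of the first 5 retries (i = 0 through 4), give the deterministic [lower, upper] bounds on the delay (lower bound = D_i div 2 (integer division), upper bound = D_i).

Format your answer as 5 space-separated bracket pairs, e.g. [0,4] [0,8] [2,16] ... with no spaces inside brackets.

Answer: [5,10] [10,20] [20,40] [40,80] [55,110]

Derivation:
Computing bounds per retry:
  i=0: D_i=min(10*2^0,110)=10, bounds=[5,10]
  i=1: D_i=min(10*2^1,110)=20, bounds=[10,20]
  i=2: D_i=min(10*2^2,110)=40, bounds=[20,40]
  i=3: D_i=min(10*2^3,110)=80, bounds=[40,80]
  i=4: D_i=min(10*2^4,110)=110, bounds=[55,110]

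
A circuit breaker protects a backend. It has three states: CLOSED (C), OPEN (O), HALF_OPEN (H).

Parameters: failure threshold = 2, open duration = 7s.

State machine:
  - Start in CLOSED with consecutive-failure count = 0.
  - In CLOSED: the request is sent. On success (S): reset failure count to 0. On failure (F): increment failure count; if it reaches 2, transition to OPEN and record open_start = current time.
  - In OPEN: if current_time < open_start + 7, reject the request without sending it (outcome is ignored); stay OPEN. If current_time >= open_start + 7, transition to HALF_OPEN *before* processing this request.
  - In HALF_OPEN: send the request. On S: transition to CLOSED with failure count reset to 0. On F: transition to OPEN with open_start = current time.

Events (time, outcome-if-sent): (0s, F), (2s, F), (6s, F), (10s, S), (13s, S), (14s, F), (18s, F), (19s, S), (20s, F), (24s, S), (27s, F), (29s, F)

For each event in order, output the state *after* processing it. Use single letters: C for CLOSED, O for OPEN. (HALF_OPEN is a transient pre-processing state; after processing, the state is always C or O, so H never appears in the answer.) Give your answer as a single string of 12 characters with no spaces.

State after each event:
  event#1 t=0s outcome=F: state=CLOSED
  event#2 t=2s outcome=F: state=OPEN
  event#3 t=6s outcome=F: state=OPEN
  event#4 t=10s outcome=S: state=CLOSED
  event#5 t=13s outcome=S: state=CLOSED
  event#6 t=14s outcome=F: state=CLOSED
  event#7 t=18s outcome=F: state=OPEN
  event#8 t=19s outcome=S: state=OPEN
  event#9 t=20s outcome=F: state=OPEN
  event#10 t=24s outcome=S: state=OPEN
  event#11 t=27s outcome=F: state=OPEN
  event#12 t=29s outcome=F: state=OPEN

Answer: COOCCCOOOOOO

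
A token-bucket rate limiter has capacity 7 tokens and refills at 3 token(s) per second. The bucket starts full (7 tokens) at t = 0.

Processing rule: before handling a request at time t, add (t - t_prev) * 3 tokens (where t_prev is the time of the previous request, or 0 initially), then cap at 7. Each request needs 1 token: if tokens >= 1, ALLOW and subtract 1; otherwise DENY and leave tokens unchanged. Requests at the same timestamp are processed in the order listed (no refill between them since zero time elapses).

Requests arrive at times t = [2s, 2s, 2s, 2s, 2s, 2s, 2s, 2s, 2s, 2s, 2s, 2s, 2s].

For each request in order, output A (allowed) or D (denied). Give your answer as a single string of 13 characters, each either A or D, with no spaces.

Answer: AAAAAAADDDDDD

Derivation:
Simulating step by step:
  req#1 t=2s: ALLOW
  req#2 t=2s: ALLOW
  req#3 t=2s: ALLOW
  req#4 t=2s: ALLOW
  req#5 t=2s: ALLOW
  req#6 t=2s: ALLOW
  req#7 t=2s: ALLOW
  req#8 t=2s: DENY
  req#9 t=2s: DENY
  req#10 t=2s: DENY
  req#11 t=2s: DENY
  req#12 t=2s: DENY
  req#13 t=2s: DENY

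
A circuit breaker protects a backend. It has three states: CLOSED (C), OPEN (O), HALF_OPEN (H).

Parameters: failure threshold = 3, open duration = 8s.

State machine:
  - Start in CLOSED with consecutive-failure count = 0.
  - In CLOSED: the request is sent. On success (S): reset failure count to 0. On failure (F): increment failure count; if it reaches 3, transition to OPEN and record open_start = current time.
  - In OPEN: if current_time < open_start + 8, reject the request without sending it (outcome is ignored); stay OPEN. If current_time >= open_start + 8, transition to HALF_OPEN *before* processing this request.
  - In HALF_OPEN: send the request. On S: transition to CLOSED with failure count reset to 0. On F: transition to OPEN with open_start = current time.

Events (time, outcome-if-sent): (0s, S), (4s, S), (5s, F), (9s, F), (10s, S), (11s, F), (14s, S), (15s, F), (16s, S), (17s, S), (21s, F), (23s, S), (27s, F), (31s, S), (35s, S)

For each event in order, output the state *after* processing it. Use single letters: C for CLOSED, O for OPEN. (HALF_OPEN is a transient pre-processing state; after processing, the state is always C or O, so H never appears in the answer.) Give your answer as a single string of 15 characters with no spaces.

State after each event:
  event#1 t=0s outcome=S: state=CLOSED
  event#2 t=4s outcome=S: state=CLOSED
  event#3 t=5s outcome=F: state=CLOSED
  event#4 t=9s outcome=F: state=CLOSED
  event#5 t=10s outcome=S: state=CLOSED
  event#6 t=11s outcome=F: state=CLOSED
  event#7 t=14s outcome=S: state=CLOSED
  event#8 t=15s outcome=F: state=CLOSED
  event#9 t=16s outcome=S: state=CLOSED
  event#10 t=17s outcome=S: state=CLOSED
  event#11 t=21s outcome=F: state=CLOSED
  event#12 t=23s outcome=S: state=CLOSED
  event#13 t=27s outcome=F: state=CLOSED
  event#14 t=31s outcome=S: state=CLOSED
  event#15 t=35s outcome=S: state=CLOSED

Answer: CCCCCCCCCCCCCCC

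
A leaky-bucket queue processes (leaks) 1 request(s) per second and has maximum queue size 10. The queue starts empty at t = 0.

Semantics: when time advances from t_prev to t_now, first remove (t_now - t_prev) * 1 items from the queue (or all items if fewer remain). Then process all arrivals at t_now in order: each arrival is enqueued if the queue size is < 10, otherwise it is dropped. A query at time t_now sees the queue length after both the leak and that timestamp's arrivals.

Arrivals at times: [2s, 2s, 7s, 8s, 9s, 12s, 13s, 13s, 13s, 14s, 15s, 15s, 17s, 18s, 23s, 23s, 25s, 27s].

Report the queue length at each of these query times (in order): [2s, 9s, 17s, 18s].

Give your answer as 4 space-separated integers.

Queue lengths at query times:
  query t=2s: backlog = 2
  query t=9s: backlog = 1
  query t=17s: backlog = 3
  query t=18s: backlog = 3

Answer: 2 1 3 3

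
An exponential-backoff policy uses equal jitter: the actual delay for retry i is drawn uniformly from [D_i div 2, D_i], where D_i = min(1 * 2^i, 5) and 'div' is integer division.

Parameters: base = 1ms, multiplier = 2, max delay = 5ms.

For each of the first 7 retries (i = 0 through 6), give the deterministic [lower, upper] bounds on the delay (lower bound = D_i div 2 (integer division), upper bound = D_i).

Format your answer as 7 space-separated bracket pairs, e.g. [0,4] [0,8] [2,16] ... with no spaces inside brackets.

Answer: [0,1] [1,2] [2,4] [2,5] [2,5] [2,5] [2,5]

Derivation:
Computing bounds per retry:
  i=0: D_i=min(1*2^0,5)=1, bounds=[0,1]
  i=1: D_i=min(1*2^1,5)=2, bounds=[1,2]
  i=2: D_i=min(1*2^2,5)=4, bounds=[2,4]
  i=3: D_i=min(1*2^3,5)=5, bounds=[2,5]
  i=4: D_i=min(1*2^4,5)=5, bounds=[2,5]
  i=5: D_i=min(1*2^5,5)=5, bounds=[2,5]
  i=6: D_i=min(1*2^6,5)=5, bounds=[2,5]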